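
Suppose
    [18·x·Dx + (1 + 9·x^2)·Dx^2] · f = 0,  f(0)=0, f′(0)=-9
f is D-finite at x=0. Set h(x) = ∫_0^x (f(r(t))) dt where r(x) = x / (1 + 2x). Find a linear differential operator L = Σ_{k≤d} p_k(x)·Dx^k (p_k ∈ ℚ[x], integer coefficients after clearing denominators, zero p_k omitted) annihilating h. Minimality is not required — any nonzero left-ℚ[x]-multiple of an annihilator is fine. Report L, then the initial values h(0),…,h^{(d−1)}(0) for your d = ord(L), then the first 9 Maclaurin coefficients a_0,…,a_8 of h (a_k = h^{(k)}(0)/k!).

f: a_k = 0, -9, 0, 27, 0, -729/5, 0, 6561/7, 0, …
Substitute x→r, Dx→(1/r')Dx; clear ⇒ L₀.
Integrate: L := L₀·Dx.
L = (4 + 26·x)·Dx^2 + (1 + 4·x + 13·x^2)·Dx^3  (order 3).
h: a_k = 0, 0, -9/2, 6, -9/4, -18, 597/10, -414/7, -13347/56, …
ICs: h(0) = 0, h′(0) = 0, h′′(0) = -9.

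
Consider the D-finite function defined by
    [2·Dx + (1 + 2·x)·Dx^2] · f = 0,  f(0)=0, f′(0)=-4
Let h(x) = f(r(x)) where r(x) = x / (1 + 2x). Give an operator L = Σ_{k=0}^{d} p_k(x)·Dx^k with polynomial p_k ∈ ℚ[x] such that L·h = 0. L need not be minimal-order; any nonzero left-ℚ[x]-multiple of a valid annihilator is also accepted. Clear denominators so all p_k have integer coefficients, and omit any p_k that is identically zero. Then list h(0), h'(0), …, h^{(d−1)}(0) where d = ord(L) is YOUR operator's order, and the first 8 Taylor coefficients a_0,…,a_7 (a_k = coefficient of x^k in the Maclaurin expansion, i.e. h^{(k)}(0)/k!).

L = (6 + 16·x)·Dx + (1 + 6·x + 8·x^2)·Dx^2  (order 2).
h: a_k = 0, -4, 12, -112/3, 120, -1984/5, 1344, -32512/7, …
ICs: h(0) = 0, h′(0) = -4.

f: a_k = 0, -4, 4, -16/3, 8, -64/5, 64/3, -256/7, …
Substitute x→r, Dx→(1/r')Dx; clear ⇒ L₀.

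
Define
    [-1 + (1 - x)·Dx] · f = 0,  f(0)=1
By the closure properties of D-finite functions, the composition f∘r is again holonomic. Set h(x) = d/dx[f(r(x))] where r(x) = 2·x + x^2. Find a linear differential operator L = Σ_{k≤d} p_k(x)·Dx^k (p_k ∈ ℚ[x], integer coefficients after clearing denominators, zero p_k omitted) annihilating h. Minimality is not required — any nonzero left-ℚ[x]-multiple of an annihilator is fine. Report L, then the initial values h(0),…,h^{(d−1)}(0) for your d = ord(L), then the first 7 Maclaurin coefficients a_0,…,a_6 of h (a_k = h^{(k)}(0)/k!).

L = (5 + 6·x + 3·x^2) + (-1 + x + 3·x^2 + x^3)·Dx  (order 1).
h: a_k = 2, 10, 36, 116, 350, 1014, 2856, …
ICs: h(0) = 2.

f: a_k = 1, 1, 1, 1, 1, 1, 1, …
L₀ from L_f via x↦r, Dx↦r'^{-1}Dx.
h₀' ⇒ L via d/dx closure of L₀.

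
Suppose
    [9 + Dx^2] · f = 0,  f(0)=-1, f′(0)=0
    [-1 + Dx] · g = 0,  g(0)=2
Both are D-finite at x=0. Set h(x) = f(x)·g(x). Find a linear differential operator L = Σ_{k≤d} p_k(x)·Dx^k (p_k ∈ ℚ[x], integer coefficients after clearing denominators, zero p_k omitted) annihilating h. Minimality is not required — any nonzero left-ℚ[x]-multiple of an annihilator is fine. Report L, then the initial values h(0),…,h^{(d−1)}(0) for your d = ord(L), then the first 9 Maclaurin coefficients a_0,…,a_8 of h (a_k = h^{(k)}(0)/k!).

L = 10 - 2·Dx + Dx^2  (order 2).
h: a_k = -2, -2, 8, 26/3, -7/3, -79/15, -44/45, 307/315, 527/1260, …
ICs: h(0) = -2, h′(0) = -2.

f: a_k = -1, 0, 9/2, 0, -27/8, 0, 81/80, 0, -729/4480, …
g: a_k = 2, 2, 1, 1/3, 1/12, 1/60, 1/360, 1/2520, 1/20160, …
Sym-product of L_f,L_g gives L₀ (≤ ord 2).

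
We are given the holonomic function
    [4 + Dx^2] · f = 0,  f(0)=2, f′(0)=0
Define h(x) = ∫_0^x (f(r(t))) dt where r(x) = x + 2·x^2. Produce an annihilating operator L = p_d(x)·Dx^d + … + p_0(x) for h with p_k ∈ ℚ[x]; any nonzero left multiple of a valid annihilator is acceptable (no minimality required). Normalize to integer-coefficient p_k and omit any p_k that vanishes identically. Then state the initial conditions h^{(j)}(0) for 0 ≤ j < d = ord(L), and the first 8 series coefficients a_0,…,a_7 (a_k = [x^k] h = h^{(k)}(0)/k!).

L = (4 + 48·x + 192·x^2 + 256·x^3)·Dx - 4·Dx^2 + (1 + 4·x)·Dx^3  (order 3).
h: a_k = 0, 2, 0, -4/3, -4, -44/15, 16/9, 1432/315, …
ICs: h(0) = 0, h′(0) = 2, h′′(0) = 0.

f: a_k = 2, 0, -4, 0, 4/3, 0, -8/45, 0, …
h₀=f(r): pull back L_f along r ⇒ L₀.
h=∫h₀ ⇒ L = L₀·Dx.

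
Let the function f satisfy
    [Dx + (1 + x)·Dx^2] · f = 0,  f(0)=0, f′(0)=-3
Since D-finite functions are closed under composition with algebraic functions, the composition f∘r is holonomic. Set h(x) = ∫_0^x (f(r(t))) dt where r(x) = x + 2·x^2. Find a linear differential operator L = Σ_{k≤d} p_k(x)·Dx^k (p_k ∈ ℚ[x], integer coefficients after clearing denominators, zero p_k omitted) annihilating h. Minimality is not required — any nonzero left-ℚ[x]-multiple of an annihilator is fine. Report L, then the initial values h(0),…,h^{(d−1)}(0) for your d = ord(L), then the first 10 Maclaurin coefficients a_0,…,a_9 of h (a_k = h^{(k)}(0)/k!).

f: a_k = 0, -3, 3/2, -1, 3/4, -3/5, 1/2, -3/7, 3/8, -1/3, …
f∘r: x↦r, Dx↦Dx/r' in L_f ⇒ L₀.
∫: right-multiply L₀ by Dx.
L = (-3 + 4·x + 8·x^2)·Dx^2 + (1 + 5·x + 6·x^2 + 8·x^3)·Dx^3  (order 3).
h: a_k = 0, 0, -3/2, -3/2, 5/4, 3/20, -11/10, 9/14, 39/56, -31/24, …
ICs: h(0) = 0, h′(0) = 0, h′′(0) = -3.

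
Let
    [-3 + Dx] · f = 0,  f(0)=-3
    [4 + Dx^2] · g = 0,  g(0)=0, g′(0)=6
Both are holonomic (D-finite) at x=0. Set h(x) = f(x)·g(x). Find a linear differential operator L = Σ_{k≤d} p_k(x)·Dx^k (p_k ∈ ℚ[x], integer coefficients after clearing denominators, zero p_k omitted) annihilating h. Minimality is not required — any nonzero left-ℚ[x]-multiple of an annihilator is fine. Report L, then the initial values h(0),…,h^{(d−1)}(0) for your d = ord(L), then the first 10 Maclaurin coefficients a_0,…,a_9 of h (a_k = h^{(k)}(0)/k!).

L = 13 - 6·Dx + Dx^2  (order 2).
h: a_k = 0, -18, -54, -69, -45, -183/20, 207/20, 3277/280, 51/8, 43079/20160, …
ICs: h(0) = 0, h′(0) = -18.

f: a_k = -3, -9, -27/2, -27/2, -81/8, -243/40, -243/80, -729/560, -2187/4480, -729/4480, …
g: a_k = 0, 6, 0, -4, 0, 4/5, 0, -8/105, 0, 4/945, …
f·g: L₀ = L_f ⊗_s L_g, ord ≤ 1·2.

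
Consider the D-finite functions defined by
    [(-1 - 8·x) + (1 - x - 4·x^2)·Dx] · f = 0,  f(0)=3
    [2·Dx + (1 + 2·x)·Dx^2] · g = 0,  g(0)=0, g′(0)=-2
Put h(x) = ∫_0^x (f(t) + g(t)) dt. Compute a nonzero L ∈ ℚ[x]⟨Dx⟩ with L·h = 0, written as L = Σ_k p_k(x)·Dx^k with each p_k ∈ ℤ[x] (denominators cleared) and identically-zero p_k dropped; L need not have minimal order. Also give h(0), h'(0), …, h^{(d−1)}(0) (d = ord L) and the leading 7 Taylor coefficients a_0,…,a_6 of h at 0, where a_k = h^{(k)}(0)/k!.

L = (94 + 644·x + 1664·x^2 + 1920·x^3 + 1536·x^4)·Dx^2 + (23 + 324·x + 1448·x^2 + 3072·x^3 + 3904·x^4 + 2560·x^5)·Dx^3 + (-6 - 35·x - 53·x^2 + 98·x^3 + 528·x^4 + 864·x^5 + 512·x^6)·Dx^4  (order 4).
h: a_k = 0, 3, 1/2, 17/3, 73/12, 91/5, 943/30, …
ICs: h(0) = 0, h′(0) = 3, h′′(0) = 1, h′′′(0) = 34.

f: a_k = 3, 3, 15, 27, 87, 195, 543, …
g: a_k = 0, -2, 2, -8/3, 4, -32/5, 32/3, …
f+g: L₀ = lclm(L_f,L_g), ord ≤ 1+2.
h=∫₀ˣh₀: take L = L₀·Dx.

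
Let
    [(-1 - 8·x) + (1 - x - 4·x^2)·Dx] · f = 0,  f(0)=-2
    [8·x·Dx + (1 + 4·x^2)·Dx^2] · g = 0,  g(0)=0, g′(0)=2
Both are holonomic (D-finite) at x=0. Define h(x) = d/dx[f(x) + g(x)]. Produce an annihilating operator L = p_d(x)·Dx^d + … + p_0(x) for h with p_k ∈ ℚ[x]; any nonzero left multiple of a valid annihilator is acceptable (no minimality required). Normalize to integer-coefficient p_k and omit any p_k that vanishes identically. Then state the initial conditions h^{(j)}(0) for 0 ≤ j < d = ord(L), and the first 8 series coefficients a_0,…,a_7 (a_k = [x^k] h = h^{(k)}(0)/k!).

L = (-40 + 160·x + 2272·x^2 + 4608·x^3 + 16896·x^4 + 6144·x^6) + (31 + 264·x + 364·x^2 + 2208·x^3 + 4160·x^4 + 12800·x^5 + 768·x^6 + 6144·x^7)·Dx + (-5 - 11·x - 80·x^2 + 116·x^3 + 80·x^4 + 704·x^5 + 1536·x^6 + 256·x^7 + 1024·x^8)·Dx^2  (order 2).
h: a_k = 0, -20, -62, -232, -618, -2172, -6302, -18640, …
ICs: h(0) = 0, h′(0) = -20.

f: a_k = -2, -2, -10, -18, -58, -130, -362, -882, …
g: a_k = 0, 2, 0, -8/3, 0, 32/5, 0, -128/7, …
Weyl lclm of L_f,L_g ⇒ L₀ (ord ≤ 3).
Derive L from L₀ (diff closure).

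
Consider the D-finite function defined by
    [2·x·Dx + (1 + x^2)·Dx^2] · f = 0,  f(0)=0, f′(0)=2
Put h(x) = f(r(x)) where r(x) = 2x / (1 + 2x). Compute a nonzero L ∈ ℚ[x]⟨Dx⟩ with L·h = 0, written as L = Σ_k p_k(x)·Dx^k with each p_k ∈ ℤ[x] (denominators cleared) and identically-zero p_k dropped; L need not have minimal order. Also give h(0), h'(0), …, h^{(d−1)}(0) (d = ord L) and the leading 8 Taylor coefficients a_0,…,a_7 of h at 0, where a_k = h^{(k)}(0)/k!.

L = (4 + 16·x)·Dx + (1 + 4·x + 8·x^2)·Dx^2  (order 2).
h: a_k = 0, 4, -8, 32/3, 0, -256/5, 512/3, -2048/7, …
ICs: h(0) = 0, h′(0) = 4.

f: a_k = 0, 2, 0, -2/3, 0, 2/5, 0, -2/7, …
Change of var in L_f (x↦r) gives L₀.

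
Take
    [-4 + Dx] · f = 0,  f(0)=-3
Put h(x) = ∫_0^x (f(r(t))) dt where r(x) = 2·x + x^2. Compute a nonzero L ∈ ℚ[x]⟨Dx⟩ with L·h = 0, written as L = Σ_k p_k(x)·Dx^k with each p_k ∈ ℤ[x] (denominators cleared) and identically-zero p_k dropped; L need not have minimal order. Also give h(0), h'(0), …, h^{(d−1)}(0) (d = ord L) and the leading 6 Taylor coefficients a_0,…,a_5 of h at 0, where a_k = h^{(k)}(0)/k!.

f: a_k = -3, -12, -24, -32, -32, -128/5, …
Substitute x→r, Dx→(1/r')Dx; clear ⇒ L₀.
∫: right-multiply L₀ by Dx.
L = (-8 - 8·x)·Dx + Dx^2  (order 2).
h: a_k = 0, -3, -12, -36, -88, -184, …
ICs: h(0) = 0, h′(0) = -3.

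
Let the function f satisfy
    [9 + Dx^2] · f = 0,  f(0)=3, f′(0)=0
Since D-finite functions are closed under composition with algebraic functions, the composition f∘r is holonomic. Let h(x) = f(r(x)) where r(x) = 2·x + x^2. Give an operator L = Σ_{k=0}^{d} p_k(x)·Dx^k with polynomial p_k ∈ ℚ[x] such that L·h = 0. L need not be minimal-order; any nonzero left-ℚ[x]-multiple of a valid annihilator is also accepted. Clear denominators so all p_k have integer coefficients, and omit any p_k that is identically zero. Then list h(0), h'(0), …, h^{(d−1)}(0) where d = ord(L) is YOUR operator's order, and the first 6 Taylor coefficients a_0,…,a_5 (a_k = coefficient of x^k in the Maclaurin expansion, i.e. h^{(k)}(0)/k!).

L = (36 + 108·x + 108·x^2 + 36·x^3) - Dx + (1 + x)·Dx^2  (order 2).
h: a_k = 3, 0, -54, -54, 297/2, 324, …
ICs: h(0) = 3, h′(0) = 0.

f: a_k = 3, 0, -27/2, 0, 81/8, 0, …
L₀ from L_f via x↦r, Dx↦r'^{-1}Dx.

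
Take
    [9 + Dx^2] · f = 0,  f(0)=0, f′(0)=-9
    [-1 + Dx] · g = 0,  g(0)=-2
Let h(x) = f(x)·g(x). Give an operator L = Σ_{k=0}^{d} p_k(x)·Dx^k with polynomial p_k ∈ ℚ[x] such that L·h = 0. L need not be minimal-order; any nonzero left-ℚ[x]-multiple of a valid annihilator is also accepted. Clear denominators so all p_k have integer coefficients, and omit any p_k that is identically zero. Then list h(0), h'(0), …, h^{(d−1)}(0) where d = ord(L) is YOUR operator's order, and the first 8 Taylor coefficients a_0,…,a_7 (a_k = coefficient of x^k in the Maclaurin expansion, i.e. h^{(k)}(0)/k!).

f: a_k = 0, -9, 0, 27/2, 0, -243/40, 0, 729/560, …
g: a_k = -2, -2, -1, -1/3, -1/12, -1/60, -1/360, -1/2520, …
f·g: L₀ = L_f ⊗_s L_g, ord ≤ 2·1.
L = 10 - 2·Dx + Dx^2  (order 2).
h: a_k = 0, 18, 18, -18, -24, -3/5, 39/5, 83/35, …
ICs: h(0) = 0, h′(0) = 18.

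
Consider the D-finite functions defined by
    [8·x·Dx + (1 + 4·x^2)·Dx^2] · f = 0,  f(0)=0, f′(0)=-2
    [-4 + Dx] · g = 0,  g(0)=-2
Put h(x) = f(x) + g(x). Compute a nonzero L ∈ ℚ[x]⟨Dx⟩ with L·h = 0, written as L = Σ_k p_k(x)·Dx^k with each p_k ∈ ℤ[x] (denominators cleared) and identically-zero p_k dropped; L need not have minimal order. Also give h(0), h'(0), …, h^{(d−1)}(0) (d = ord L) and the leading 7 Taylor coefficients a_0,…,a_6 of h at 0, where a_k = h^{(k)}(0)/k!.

L = (8 - 32·x - 96·x^2 - 128·x^3)·Dx + (-6 - 8·x^2 - 64·x^4)·Dx^2 + (1 + 2·x + 8·x^2 + 8·x^3 + 16·x^4)·Dx^3  (order 3).
h: a_k = -2, -10, -16, -56/3, -64/3, -352/15, -512/45, …
ICs: h(0) = -2, h′(0) = -10, h′′(0) = -32.

f: a_k = 0, -2, 0, 8/3, 0, -32/5, 0, …
g: a_k = -2, -8, -16, -64/3, -64/3, -256/15, -512/45, …
h₀=f+g: left-lcm gives L₀, ord ≤ 3.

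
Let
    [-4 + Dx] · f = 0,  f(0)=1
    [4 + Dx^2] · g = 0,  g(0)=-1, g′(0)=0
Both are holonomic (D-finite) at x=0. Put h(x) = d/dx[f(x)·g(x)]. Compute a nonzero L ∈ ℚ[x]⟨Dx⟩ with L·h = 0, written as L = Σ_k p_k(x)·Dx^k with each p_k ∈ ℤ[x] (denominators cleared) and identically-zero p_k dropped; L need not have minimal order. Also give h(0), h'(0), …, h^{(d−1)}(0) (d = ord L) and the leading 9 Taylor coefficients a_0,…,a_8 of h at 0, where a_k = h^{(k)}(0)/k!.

f: a_k = 1, 4, 8, 32/3, 32/3, 128/15, 256/45, 1024/315, 512/315, …
g: a_k = -1, 0, 2, 0, -2/3, 0, 4/45, 0, -2/315, …
h₀=f·g: eliminate ⇒ L₀, order ≤ 1·2.
Derive L from L₀ (diff closure).
L = 20 - 8·Dx + Dx^2  (order 2).
h: a_k = -4, -12, -8, 56/3, 152/3, 312/5, 2224/45, 8432/315, 2872/315, …
ICs: h(0) = -4, h′(0) = -12.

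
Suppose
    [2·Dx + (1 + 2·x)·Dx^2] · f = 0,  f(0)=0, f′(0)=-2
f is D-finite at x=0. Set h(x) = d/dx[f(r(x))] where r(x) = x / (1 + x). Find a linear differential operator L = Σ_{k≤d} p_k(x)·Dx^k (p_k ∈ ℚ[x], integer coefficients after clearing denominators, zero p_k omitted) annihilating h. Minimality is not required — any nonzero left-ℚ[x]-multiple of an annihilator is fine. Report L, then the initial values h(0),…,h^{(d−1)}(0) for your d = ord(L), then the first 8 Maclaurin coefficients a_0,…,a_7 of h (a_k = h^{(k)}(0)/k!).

f: a_k = 0, -2, 2, -8/3, 4, -32/5, 32/3, -128/7, …
Change of var in L_f (x↦r) gives L₀.
h=h₀': d/dx-closure on L₀ ⇒ L.
L = (4 + 6·x) + (1 + 4·x + 3·x^2)·Dx  (order 1).
h: a_k = -2, 8, -26, 80, -242, 728, -2186, 6560, …
ICs: h(0) = -2.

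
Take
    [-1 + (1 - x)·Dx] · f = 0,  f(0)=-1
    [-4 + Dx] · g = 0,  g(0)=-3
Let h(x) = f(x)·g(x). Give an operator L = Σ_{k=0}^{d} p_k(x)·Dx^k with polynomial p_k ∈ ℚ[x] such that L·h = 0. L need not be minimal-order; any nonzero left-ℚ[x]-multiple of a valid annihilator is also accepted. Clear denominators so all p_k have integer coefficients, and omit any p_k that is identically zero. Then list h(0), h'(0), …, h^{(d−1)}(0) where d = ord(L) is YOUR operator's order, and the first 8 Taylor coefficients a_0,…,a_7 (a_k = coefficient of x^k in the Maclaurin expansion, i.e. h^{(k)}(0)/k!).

f: a_k = -1, -1, -1, -1, -1, -1, -1, -1, …
g: a_k = -3, -12, -24, -32, -32, -128/5, -256/15, -1024/105, …
Product ⇒ symmetric product L₀, ord ≤ 1.
L = (5 - 4·x) + (-1 + x)·Dx  (order 1).
h: a_k = 3, 15, 39, 71, 103, 643/5, 437/3, 16319/105, …
ICs: h(0) = 3.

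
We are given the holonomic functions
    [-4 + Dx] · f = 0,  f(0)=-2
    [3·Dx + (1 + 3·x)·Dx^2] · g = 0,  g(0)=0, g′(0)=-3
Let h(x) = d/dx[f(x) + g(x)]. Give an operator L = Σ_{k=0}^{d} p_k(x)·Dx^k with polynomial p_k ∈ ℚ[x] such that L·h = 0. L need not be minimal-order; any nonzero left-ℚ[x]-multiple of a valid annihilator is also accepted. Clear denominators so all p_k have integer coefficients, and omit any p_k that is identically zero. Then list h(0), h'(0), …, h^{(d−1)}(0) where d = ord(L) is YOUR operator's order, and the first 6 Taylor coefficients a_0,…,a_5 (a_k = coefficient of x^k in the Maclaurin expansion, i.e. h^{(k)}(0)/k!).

f: a_k = -2, -8, -16, -64/3, -64/3, -256/15, …
g: a_k = 0, -3, 9/2, -9, 81/4, -243/5, …
h₀=f+g: left-lcm gives L₀, ord ≤ 3.
h=h₀': d/dx-closure on L₀ ⇒ L.
L = (-120 - 144·x) + (2 - 96·x - 144·x^2)·Dx + (7 + 33·x + 36·x^2)·Dx^2  (order 2).
h: a_k = -11, -23, -91, -13/3, -985/3, 9911/15, …
ICs: h(0) = -11, h′(0) = -23.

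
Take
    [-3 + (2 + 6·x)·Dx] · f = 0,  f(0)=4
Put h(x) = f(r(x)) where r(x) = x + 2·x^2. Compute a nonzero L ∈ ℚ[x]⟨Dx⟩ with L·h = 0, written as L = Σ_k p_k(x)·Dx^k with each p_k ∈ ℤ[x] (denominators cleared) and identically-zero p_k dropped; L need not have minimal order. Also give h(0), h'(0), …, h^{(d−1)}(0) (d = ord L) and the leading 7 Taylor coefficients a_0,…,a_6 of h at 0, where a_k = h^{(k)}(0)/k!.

L = (-3 - 12·x) + (2 + 6·x + 12·x^2)·Dx  (order 1).
h: a_k = 4, 6, 15/2, -45/4, 315/32, 405/64, -11205/256, …
ICs: h(0) = 4.

f: a_k = 4, 6, -9/2, 27/4, -405/32, 1701/64, -15309/256, …
Change of var in L_f (x↦r) gives L₀.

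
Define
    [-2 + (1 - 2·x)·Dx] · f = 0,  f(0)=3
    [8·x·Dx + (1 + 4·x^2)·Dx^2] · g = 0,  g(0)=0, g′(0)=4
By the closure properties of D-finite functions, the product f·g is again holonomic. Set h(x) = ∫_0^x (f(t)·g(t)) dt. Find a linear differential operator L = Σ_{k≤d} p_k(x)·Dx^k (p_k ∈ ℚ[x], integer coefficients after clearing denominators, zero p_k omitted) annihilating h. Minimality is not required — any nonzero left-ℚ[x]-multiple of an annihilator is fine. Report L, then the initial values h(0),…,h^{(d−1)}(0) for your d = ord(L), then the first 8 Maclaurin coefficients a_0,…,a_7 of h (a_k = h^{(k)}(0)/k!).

L = 16·x·Dx + (4 - 8·x + 32·x^2)·Dx^2 + (-1 + 2·x - 4·x^2 + 8·x^3)·Dx^3  (order 3).
h: a_k = 0, 0, 6, 8, 8, 64/5, 416/15, 1664/35, …
ICs: h(0) = 0, h′(0) = 0, h′′(0) = 12.

f: a_k = 3, 6, 12, 24, 48, 96, 192, 384, …
g: a_k = 0, 4, 0, -16/3, 0, 64/5, 0, -256/7, …
h₀=f·g: eliminate ⇒ L₀, order ≤ 1·2.
∫: right-multiply L₀ by Dx.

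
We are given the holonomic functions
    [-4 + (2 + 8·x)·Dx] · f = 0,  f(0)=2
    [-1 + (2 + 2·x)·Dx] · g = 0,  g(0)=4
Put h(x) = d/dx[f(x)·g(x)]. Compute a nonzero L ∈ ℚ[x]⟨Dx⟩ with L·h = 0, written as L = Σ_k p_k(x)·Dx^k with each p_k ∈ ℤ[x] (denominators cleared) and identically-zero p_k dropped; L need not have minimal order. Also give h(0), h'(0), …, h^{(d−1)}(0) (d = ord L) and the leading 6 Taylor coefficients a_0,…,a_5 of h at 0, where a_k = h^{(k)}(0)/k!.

f: a_k = 2, 4, -4, 8, -20, 56, …
g: a_k = 4, 2, -1/2, 1/4, -5/32, 7/64, …
Product ⇒ symmetric product L₀, ord ≤ 1.
Differentiate: ansatz ord ≤ ord L₀ ⇒ L.
L = -9 + (-10 - 66·x - 120·x^2 - 64·x^3)·Dx  (order 1).
h: a_k = 20, -18, 135/2, -981/4, 28575/32, -210087/64, …
ICs: h(0) = 20.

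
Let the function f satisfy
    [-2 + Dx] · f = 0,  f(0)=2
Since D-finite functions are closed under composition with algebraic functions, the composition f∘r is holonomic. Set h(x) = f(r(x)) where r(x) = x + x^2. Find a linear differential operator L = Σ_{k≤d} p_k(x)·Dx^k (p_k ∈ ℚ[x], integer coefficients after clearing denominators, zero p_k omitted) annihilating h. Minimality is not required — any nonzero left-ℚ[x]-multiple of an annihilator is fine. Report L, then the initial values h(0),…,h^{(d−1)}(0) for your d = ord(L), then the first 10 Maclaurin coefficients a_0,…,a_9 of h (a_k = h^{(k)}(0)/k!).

L = (-2 - 4·x) + Dx  (order 1).
h: a_k = 2, 4, 8, 32/3, 40/3, 208/15, 608/45, 3712/315, 3056/315, 4192/567, …
ICs: h(0) = 2.

f: a_k = 2, 4, 4, 8/3, 4/3, 8/15, 8/45, 16/315, 4/315, 8/2835, …
f∘r: x↦r, Dx↦Dx/r' in L_f ⇒ L₀.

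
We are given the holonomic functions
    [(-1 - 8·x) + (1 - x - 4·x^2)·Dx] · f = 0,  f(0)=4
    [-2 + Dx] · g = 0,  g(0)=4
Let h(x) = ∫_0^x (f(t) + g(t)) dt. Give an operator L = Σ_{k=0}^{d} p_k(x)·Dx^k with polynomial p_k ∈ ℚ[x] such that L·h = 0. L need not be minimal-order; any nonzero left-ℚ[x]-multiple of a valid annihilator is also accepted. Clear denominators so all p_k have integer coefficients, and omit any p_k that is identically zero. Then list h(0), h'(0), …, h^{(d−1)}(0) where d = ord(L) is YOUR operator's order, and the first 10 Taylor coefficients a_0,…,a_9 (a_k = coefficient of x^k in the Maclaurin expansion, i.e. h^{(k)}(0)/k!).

L = (-16 - 20·x - 240·x^2 - 128·x^3)·Dx + (6 + 32·x + 124·x^2 - 32·x^3 - 64·x^4)·Dx^2 + (1 - 11·x - 2·x^2 + 48·x^3 + 32·x^4)·Dx^3  (order 3).
h: a_k = 0, 8, 6, 28/3, 31/3, 356/15, 1958/45, 32596/315, 138923/630, 1467908/2835, …
ICs: h(0) = 0, h′(0) = 8, h′′(0) = 12.

f: a_k = 4, 4, 20, 36, 116, 260, 724, 1764, 4660, 11716, …
g: a_k = 4, 8, 8, 16/3, 8/3, 16/15, 16/45, 32/315, 8/315, 16/2835, …
Sum ⇒ L₀ = lclm(L_f,L_g) in ℚ(x)⟨Dx⟩.
h=∫h₀ ⇒ L = L₀·Dx.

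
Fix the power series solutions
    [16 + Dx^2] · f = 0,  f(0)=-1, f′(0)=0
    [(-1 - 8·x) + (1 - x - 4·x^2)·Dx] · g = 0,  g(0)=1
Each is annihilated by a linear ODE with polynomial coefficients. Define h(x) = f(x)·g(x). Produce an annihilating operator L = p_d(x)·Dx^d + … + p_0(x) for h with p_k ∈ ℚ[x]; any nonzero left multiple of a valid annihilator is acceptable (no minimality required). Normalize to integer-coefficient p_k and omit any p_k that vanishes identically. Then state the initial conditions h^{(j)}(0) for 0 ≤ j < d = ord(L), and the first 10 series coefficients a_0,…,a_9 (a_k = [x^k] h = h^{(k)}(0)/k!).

f: a_k = -1, 0, 8, 0, -32/3, 0, 256/45, 0, -512/315, 0, …
g: a_k = 1, 1, 5, 9, 29, 65, 181, 441, 1165, 2929, …
f·g: L₀ = L_f ⊗_s L_g, ord ≤ 2·1.
L = (-8 + 16·x + 64·x^2) + (2 + 16·x)·Dx + (-1 + x + 4·x^2)·Dx^2  (order 2).
h: a_k = -1, -1, 3, -1, 1/3, -11/3, 151/45, -509/45, 17/35, -14099/315, …
ICs: h(0) = -1, h′(0) = -1.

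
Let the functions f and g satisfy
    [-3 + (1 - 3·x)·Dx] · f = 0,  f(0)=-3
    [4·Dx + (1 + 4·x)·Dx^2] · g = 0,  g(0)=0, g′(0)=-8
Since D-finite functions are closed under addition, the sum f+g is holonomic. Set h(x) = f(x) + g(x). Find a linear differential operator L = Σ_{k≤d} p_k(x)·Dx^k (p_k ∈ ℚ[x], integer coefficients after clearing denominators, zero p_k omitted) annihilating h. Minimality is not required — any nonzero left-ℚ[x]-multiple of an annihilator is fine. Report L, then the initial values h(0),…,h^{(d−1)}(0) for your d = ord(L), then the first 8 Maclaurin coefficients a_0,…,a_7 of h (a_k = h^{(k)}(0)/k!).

f: a_k = -3, -9, -27, -81, -243, -729, -2187, -6561, …
g: a_k = 0, -8, 16, -128/3, 128, -2048/5, 4096/3, -32768/7, …
Sum ⇒ L₀ = lclm(L_f,L_g) in ℚ(x)⟨Dx⟩.
L = (204 + 144·x)·Dx + (11 + 312·x + 288·x^2)·Dx^2 + (-5 - 11·x + 54·x^2 + 72·x^3)·Dx^3  (order 3).
h: a_k = -3, -17, -11, -371/3, -115, -5693/5, -2465/3, -78695/7, …
ICs: h(0) = -3, h′(0) = -17, h′′(0) = -22.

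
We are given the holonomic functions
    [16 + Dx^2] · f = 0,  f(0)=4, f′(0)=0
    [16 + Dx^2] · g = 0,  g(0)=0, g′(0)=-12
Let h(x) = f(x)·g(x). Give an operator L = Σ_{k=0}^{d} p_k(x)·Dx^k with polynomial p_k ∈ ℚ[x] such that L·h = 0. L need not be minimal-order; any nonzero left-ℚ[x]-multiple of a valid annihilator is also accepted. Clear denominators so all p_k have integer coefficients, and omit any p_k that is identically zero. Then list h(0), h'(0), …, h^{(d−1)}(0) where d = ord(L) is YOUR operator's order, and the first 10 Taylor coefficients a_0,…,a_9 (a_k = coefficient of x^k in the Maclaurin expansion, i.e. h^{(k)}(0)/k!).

L = 64·Dx + Dx^3  (order 3).
h: a_k = 0, -48, 0, 512, 0, -8192/5, 0, 262144/105, 0, -2097152/945, …
ICs: h(0) = 0, h′(0) = -48, h′′(0) = 0.

f: a_k = 4, 0, -32, 0, 128/3, 0, -1024/45, 0, 2048/315, 0, …
g: a_k = 0, -12, 0, 32, 0, -128/5, 0, 1024/105, 0, -2048/945, …
Product ⇒ symmetric product L₀, ord ≤ 4.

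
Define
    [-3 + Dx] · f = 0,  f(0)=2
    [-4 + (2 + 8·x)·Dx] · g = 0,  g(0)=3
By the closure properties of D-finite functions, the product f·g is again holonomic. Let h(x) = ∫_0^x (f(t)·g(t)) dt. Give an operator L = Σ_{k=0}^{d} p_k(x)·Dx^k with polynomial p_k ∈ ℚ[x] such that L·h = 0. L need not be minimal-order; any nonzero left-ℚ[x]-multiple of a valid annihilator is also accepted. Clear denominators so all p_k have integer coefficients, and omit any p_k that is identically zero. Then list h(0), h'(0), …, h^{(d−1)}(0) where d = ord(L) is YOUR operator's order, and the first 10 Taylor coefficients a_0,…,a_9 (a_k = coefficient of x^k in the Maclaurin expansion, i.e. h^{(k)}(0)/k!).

f: a_k = 2, 6, 9, 9, 27/4, 81/20, 81/40, 243/280, 729/2240, 243/2240, …
g: a_k = 3, 6, -6, 12, -30, 84, -252, 792, -2574, 8580, …
L₀ := L_f ⊗_s L_g (sym. prod.), ord ≤ 1.
h=∫₀ˣh₀: take L = L₀·Dx.
L = (-5 - 12·x)·Dx + (1 + 4·x)·Dx^2  (order 2).
h: a_k = 0, 6, 15, 17, 69/4, 129/20, 631/40, -1377/56, 176247/2240, -514669/2240, …
ICs: h(0) = 0, h′(0) = 6.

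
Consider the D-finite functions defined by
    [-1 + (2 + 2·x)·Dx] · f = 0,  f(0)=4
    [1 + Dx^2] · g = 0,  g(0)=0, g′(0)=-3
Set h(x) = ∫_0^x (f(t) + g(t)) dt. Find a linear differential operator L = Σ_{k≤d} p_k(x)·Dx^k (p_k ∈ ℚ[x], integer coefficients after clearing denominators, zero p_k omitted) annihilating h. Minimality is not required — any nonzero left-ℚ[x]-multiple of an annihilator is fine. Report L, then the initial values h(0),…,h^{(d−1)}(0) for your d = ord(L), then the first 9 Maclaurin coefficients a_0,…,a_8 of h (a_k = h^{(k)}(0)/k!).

f: a_k = 4, 2, -1/2, 1/4, -5/32, 7/64, -21/256, 33/512, -429/8192, …
g: a_k = 0, -3, 0, 1/2, 0, -1/40, 0, 1/1680, 0, …
h₀=f+g: left-lcm gives L₀, ord ≤ 3.
h=∫h₀ ⇒ L = L₀·Dx.
L = (-7 - 8·x - 4·x^2)·Dx + (6 + 22·x + 24·x^2 + 8·x^3)·Dx^2 + (-7 - 8·x - 4·x^2)·Dx^3 + (6 + 22·x + 24·x^2 + 8·x^3)·Dx^4  (order 4).
h: a_k = 0, 4, -1/2, -1/6, 3/16, -1/32, 9/640, -3/256, 3497/430080, …
ICs: h(0) = 0, h′(0) = 4, h′′(0) = -1, h′′′(0) = -1.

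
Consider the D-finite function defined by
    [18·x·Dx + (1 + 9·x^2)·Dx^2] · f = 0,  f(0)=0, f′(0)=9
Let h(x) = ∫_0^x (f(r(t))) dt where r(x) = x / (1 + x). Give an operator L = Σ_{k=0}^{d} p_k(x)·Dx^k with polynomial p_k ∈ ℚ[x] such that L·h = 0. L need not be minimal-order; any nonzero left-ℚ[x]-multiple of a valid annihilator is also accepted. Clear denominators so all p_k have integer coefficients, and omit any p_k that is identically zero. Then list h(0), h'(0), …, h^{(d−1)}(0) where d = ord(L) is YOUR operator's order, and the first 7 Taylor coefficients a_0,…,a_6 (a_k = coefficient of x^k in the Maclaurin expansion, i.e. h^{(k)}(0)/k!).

L = (2 + 20·x)·Dx^2 + (1 + 2·x + 10·x^2)·Dx^3  (order 3).
h: a_k = 0, 0, 9/2, -3, -9/2, 72/5, -6/5, …
ICs: h(0) = 0, h′(0) = 0, h′′(0) = 9.

f: a_k = 0, 9, 0, -27, 0, 729/5, 0, …
Change of var in L_f (x↦r) gives L₀.
∫: right-multiply L₀ by Dx.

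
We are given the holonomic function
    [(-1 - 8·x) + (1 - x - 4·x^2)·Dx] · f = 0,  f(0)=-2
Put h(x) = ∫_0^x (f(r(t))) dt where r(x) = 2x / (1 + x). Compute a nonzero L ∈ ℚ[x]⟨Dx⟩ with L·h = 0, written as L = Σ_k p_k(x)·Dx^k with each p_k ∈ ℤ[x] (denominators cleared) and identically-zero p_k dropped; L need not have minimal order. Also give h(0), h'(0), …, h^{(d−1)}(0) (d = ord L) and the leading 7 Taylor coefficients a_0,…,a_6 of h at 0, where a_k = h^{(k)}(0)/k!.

L = (2 + 34·x)·Dx + (-1 - x + 17·x^2 + 17·x^3)·Dx^2  (order 2).
h: a_k = 0, -2, -2, -12, -17, -612/5, -578/3, …
ICs: h(0) = 0, h′(0) = -2.

f: a_k = -2, -2, -10, -18, -58, -130, -362, …
h₀=f(r): pull back L_f along r ⇒ L₀.
h=∫h₀ ⇒ L = L₀·Dx.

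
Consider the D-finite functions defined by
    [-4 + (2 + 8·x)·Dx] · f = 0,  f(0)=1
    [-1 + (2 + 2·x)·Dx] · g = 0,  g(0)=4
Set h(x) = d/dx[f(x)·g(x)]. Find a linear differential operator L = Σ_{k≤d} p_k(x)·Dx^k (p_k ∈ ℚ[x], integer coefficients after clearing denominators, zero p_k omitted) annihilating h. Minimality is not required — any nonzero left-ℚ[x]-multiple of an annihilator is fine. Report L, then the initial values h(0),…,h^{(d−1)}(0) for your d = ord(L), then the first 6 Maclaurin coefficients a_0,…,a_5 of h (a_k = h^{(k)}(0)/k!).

L = -9 + (-10 - 66·x - 120·x^2 - 64·x^3)·Dx  (order 1).
h: a_k = 10, -9, 135/4, -981/8, 28575/64, -210087/128, …
ICs: h(0) = 10.

f: a_k = 1, 2, -2, 4, -10, 28, …
g: a_k = 4, 2, -1/2, 1/4, -5/32, 7/64, …
Product ⇒ symmetric product L₀, ord ≤ 1.
Derive L from L₀ (diff closure).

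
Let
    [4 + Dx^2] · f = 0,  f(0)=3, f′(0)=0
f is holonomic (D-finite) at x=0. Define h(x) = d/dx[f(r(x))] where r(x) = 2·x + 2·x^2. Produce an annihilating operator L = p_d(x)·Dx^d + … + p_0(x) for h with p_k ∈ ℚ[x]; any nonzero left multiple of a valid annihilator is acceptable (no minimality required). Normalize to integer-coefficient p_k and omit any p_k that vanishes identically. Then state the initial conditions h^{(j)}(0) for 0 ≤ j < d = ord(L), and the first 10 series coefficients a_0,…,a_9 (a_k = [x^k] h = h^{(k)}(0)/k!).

f: a_k = 3, 0, -6, 0, 2, 0, -4/15, 0, 2/105, 0, …
Change of var in L_f (x↦r) gives L₀.
h₀' ⇒ L via d/dx closure of L₀.
L = (28 + 128·x + 384·x^2 + 512·x^3 + 256·x^4) + (-6 - 12·x)·Dx + (1 + 4·x + 4·x^2)·Dx^2  (order 2).
h: a_k = 0, -48, -144, 32, 640, 5248/5, 896/5, -184064/105, -95232/35, -1137152/945, …
ICs: h(0) = 0, h′(0) = -48.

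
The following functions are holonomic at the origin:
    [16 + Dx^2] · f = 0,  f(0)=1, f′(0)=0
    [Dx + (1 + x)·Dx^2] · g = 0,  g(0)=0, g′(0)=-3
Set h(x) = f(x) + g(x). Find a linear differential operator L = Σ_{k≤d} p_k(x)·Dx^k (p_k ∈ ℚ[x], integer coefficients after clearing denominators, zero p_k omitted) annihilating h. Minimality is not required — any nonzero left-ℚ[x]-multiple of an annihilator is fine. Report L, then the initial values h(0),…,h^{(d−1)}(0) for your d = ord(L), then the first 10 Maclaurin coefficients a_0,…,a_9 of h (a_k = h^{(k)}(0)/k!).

f: a_k = 1, 0, -8, 0, 32/3, 0, -256/45, 0, 512/315, 0, …
g: a_k = 0, -3, 3/2, -1, 3/4, -3/5, 1/2, -3/7, 3/8, -1/3, …
f+g: L₀ = lclm(L_f,L_g), ord ≤ 2+2.
L = (176 + 256·x + 128·x^2)·Dx + (144 + 400·x + 384·x^2 + 128·x^3)·Dx^2 + (11 + 16·x + 8·x^2)·Dx^3 + (9 + 25·x + 24·x^2 + 8·x^3)·Dx^4  (order 4).
h: a_k = 1, -3, -13/2, -1, 137/12, -3/5, -467/90, -3/7, 5041/2520, -1/3, …
ICs: h(0) = 1, h′(0) = -3, h′′(0) = -13, h′′′(0) = -6.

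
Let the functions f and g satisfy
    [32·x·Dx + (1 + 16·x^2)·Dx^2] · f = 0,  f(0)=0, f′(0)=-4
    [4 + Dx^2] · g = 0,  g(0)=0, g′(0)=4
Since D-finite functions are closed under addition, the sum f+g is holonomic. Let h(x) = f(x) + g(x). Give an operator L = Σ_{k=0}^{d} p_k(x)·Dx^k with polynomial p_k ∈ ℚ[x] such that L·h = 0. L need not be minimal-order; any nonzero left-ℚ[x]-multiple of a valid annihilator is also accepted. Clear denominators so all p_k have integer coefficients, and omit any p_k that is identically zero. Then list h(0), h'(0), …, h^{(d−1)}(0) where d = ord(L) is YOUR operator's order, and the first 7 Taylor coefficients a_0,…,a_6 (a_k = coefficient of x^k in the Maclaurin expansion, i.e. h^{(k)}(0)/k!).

L = (-6016·x + 102400·x^3 + 32768·x^5)·Dx + (-28 + 1216·x^2 + 27648·x^4 + 16384·x^6)·Dx^2 + (-1504·x + 25600·x^3 + 8192·x^5)·Dx^3 + (-7 + 304·x^2 + 6912·x^4 + 4096·x^6)·Dx^4  (order 4).
h: a_k = 0, 0, 0, 56/3, 0, -3064/15, 0, …
ICs: h(0) = 0, h′(0) = 0, h′′(0) = 0, h′′′(0) = 112.

f: a_k = 0, -4, 0, 64/3, 0, -1024/5, 0, …
g: a_k = 0, 4, 0, -8/3, 0, 8/15, 0, …
h₀=f+g: left-lcm gives L₀, ord ≤ 4.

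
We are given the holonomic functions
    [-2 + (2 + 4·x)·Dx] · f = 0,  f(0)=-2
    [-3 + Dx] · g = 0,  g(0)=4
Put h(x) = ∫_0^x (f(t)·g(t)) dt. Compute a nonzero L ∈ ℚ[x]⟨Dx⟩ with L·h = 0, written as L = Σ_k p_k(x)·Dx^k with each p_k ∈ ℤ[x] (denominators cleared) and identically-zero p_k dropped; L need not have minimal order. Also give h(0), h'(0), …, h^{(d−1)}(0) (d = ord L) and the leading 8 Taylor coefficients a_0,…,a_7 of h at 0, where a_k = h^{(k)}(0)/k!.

f: a_k = -2, -2, 1, -1, 5/4, -7/4, 21/8, -33/8, …
g: a_k = 4, 12, 18, 18, 27/2, 81/10, 81/20, 243/140, …
L₀ := L_f ⊗_s L_g (sym. prod.), ord ≤ 1.
h=∫₀ˣh₀: take L = L₀·Dx.
L = (-4 - 6·x)·Dx + (1 + 2·x)·Dx^2  (order 2).
h: a_k = 0, -8, -16, -56/3, -16, -52/5, -88/15, -12/5, …
ICs: h(0) = 0, h′(0) = -8.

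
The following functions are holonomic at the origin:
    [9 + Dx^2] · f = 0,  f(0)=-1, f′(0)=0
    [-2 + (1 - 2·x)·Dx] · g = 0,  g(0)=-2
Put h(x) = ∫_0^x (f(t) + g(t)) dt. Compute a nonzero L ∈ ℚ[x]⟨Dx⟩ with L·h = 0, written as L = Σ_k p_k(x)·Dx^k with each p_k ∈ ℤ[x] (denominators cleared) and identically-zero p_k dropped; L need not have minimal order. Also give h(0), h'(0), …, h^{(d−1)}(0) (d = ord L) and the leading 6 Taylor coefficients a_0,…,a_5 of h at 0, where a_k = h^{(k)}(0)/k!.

f: a_k = -1, 0, 9/2, 0, -27/8, 0, …
g: a_k = -2, -4, -8, -16, -32, -64, …
f+g: L₀ = lclm(L_f,L_g), ord ≤ 2+1.
Integrate: L := L₀·Dx.
L = (-594 + 648·x - 648·x^2)·Dx + (153 - 630·x + 972·x^2 - 648·x^3)·Dx^2 + (-66 + 72·x - 72·x^2)·Dx^3 + (17 - 70·x + 108·x^2 - 72·x^3)·Dx^4  (order 4).
h: a_k = 0, -3, -2, -7/6, -4, -283/40, …
ICs: h(0) = 0, h′(0) = -3, h′′(0) = -4, h′′′(0) = -7.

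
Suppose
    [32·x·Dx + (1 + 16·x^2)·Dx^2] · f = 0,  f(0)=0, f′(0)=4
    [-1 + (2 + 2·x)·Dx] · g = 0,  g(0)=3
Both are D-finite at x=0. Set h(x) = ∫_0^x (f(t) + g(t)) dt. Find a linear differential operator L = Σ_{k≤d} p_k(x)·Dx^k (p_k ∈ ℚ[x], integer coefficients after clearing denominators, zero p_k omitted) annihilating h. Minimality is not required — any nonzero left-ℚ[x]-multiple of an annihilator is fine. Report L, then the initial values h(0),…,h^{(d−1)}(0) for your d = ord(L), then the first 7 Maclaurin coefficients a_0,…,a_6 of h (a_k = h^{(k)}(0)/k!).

f: a_k = 0, 4, 0, -64/3, 0, 1024/5, 0, …
g: a_k = 3, 3/2, -3/8, 3/16, -15/128, 21/256, -63/1024, …
Weyl lclm of L_f,L_g ⇒ L₀ (ord ≤ 3).
Integrate: L := L₀·Dx.
L = (-64 - 160·x + 3072·x^2 + 1536·x^3)·Dx^2 + (-131 - 256·x + 5920·x^2 + 12288·x^3 + 5376·x^4)·Dx^3 + (-2 + 126·x + 192·x^2 + 2112·x^3 + 3584·x^4 + 1536·x^5)·Dx^4  (order 4).
h: a_k = 0, 3, 11/4, -1/8, -1015/192, -3/128, 262249/7680, …
ICs: h(0) = 0, h′(0) = 3, h′′(0) = 11/2, h′′′(0) = -3/4.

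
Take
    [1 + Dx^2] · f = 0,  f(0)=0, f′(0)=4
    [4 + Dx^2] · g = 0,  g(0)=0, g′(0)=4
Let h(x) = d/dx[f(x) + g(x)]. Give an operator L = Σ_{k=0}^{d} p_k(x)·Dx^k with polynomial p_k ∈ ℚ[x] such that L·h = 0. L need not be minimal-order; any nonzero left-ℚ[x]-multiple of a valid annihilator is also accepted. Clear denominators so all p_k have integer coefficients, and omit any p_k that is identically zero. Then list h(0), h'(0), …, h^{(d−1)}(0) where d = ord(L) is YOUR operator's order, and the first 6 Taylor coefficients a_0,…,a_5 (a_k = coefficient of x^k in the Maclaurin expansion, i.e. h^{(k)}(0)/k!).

L = 4 + 5·Dx^2 + Dx^4  (order 4).
h: a_k = 8, 0, -10, 0, 17/6, 0, …
ICs: h(0) = 8, h′(0) = 0, h′′(0) = -20, h′′′(0) = 0.

f: a_k = 0, 4, 0, -2/3, 0, 1/30, …
g: a_k = 0, 4, 0, -8/3, 0, 8/15, …
Weyl lclm of L_f,L_g ⇒ L₀ (ord ≤ 4).
Differentiate: ansatz ord ≤ ord L₀ ⇒ L.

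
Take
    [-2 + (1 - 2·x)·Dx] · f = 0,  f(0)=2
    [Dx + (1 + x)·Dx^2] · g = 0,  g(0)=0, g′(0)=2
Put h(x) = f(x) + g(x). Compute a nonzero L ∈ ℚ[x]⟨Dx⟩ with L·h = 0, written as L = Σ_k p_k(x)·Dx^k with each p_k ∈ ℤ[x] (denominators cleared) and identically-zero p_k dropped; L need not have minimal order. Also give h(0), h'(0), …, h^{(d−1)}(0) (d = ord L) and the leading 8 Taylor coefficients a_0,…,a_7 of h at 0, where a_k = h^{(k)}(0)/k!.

L = (32 + 8·x)·Dx + (22 + 56·x + 16·x^2)·Dx^2 + (-5 + 3·x + 12·x^2 + 4·x^3)·Dx^3  (order 3).
h: a_k = 2, 6, 7, 50/3, 63/2, 322/5, 383/3, 1794/7, …
ICs: h(0) = 2, h′(0) = 6, h′′(0) = 14.

f: a_k = 2, 4, 8, 16, 32, 64, 128, 256, …
g: a_k = 0, 2, -1, 2/3, -1/2, 2/5, -1/3, 2/7, …
f+g: L₀ = lclm(L_f,L_g), ord ≤ 1+2.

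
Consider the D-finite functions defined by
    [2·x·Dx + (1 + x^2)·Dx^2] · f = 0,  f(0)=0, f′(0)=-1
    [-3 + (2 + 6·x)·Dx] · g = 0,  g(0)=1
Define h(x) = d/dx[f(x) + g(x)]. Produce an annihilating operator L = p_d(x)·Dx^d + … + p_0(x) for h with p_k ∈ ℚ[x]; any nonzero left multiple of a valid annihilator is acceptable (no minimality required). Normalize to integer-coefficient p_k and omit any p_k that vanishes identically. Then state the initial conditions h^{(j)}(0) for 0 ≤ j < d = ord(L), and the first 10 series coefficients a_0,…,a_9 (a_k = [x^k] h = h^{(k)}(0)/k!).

L = (-12 - 90·x + 36·x^2 + 54·x^3) + (-35 - 48·x - 102·x^2 + 144·x^3 + 189·x^4)·Dx + (-6 - 10·x + 36·x^2 + 44·x^3 + 42·x^4 + 54·x^5)·Dx^2  (order 2).
h: a_k = 1/2, -9/4, 97/16, -405/32, 8249/256, -45927/512, 507245/2048, -2814669/4096, 126594569/65536, -717740595/131072, …
ICs: h(0) = 1/2, h′(0) = -9/4.

f: a_k = 0, -1, 0, 1/3, 0, -1/5, 0, 1/7, 0, -1/9, …
g: a_k = 1, 3/2, -9/8, 27/16, -405/128, 1701/256, -15309/1024, 72171/2048, -2814669/32768, 14073345/65536, …
L₀ := lclm(L_f,L_g); ord L₀ ≤ 2+1.
Derive L from L₀ (diff closure).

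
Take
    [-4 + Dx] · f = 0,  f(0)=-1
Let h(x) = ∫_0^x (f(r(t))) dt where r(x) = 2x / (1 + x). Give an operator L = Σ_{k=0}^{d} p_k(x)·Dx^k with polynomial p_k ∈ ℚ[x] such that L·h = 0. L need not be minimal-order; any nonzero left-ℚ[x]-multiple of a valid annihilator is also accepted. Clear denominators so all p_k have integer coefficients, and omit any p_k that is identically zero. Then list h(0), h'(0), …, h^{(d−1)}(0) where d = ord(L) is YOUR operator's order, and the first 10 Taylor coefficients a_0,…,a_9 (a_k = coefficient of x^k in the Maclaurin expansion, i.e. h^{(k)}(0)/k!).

f: a_k = -1, -4, -8, -32/3, -32/3, -128/15, -256/45, -1024/315, -512/315, -2048/2835, …
L₀ from L_f via x↦r, Dx↦r'^{-1}Dx.
h=∫h₀ ⇒ L = L₀·Dx.
L = -8·Dx + (1 + 2·x + x^2)·Dx^2  (order 2).
h: a_k = 0, -1, -4, -8, -22/3, -8/15, 44/15, -184/315, -403/315, 376/315, …
ICs: h(0) = 0, h′(0) = -1.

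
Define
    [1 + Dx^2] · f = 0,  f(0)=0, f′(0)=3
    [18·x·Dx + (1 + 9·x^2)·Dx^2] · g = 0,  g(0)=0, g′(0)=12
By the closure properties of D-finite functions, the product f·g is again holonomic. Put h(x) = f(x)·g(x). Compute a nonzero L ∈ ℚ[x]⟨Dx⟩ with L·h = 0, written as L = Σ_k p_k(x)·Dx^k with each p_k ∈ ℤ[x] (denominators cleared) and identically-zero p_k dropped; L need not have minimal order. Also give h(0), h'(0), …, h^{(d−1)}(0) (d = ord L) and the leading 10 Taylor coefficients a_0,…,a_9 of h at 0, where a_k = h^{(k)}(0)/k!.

L = (370 + 9594·x^2 + 4131·x^4 + 2916·x^6 + 6561·x^8) + (684·x + 6804·x^3 + 8748·x^5 + 26244·x^7)·Dx + (380 + 9792·x^2 + 5346·x^4 + 5832·x^6 + 13122·x^8)·Dx^2 + (684·x + 6804·x^3 + 8748·x^5 + 26244·x^7)·Dx^3 + (10 + 198·x^2 + 1215·x^4 + 2916·x^6 + 6561·x^8)·Dx^4  (order 4).
h: a_k = 0, 0, 36, 0, -114, 0, 1203/2, 0, -15389/4, 0, …
ICs: h(0) = 0, h′(0) = 0, h′′(0) = 72, h′′′(0) = 0.

f: a_k = 0, 3, 0, -1/2, 0, 1/40, 0, -1/1680, 0, 1/120960, …
g: a_k = 0, 12, 0, -36, 0, 972/5, 0, -8748/7, 0, 8748, …
h₀=f·g: eliminate ⇒ L₀, order ≤ 2·2.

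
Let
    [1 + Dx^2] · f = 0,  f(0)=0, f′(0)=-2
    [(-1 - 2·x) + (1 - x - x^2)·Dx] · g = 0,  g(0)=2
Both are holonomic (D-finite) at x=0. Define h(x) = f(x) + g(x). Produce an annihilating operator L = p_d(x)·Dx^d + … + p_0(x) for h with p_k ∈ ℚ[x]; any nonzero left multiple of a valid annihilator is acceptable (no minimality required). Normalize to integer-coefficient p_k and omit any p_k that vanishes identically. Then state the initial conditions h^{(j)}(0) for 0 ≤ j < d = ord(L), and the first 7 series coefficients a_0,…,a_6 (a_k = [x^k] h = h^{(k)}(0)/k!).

L = (-19 - 48·x - 31·x^2 - 24·x^3 - 5·x^4 - 2·x^5) + (5 - x - 4·x^2 - 7·x^3 - 6·x^4 - 3·x^5 - x^6)·Dx + (-19 - 48·x - 31·x^2 - 24·x^3 - 5·x^4 - 2·x^5)·Dx^2 + (5 - x - 4·x^2 - 7·x^3 - 6·x^4 - 3·x^5 - x^6)·Dx^3  (order 3).
h: a_k = 2, 0, 4, 19/3, 10, 959/60, 26, …
ICs: h(0) = 2, h′(0) = 0, h′′(0) = 8.

f: a_k = 0, -2, 0, 1/3, 0, -1/60, 0, …
g: a_k = 2, 2, 4, 6, 10, 16, 26, …
f+g: L₀ = lclm(L_f,L_g), ord ≤ 2+1.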